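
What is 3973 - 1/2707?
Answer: 10754910/2707 ≈ 3973.0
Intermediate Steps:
3973 - 1/2707 = 10754910/2707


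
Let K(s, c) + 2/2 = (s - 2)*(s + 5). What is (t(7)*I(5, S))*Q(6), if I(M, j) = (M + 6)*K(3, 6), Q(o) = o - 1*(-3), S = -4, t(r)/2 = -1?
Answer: -1386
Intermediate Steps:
t(r) = -2 (t(r) = 2*(-1) = -2)
K(s, c) = -1 + (-2 + s)*(5 + s) (K(s, c) = -1 + (s - 2)*(s + 5) = -1 + (-2 + s)*(5 + s))
Q(o) = 3 + o (Q(o) = o + 3 = 3 + o)
I(M, j) = 42 + 7*M (I(M, j) = (M + 6)*(-11 + 3² + 3*3) = (6 + M)*(-11 + 9 + 9) = (6 + M)*7 = 42 + 7*M)
(t(7)*I(5, S))*Q(6) = (-2*(42 + 7*5))*(3 + 6) = -2*(42 + 35)*9 = -2*77*9 = -154*9 = -1386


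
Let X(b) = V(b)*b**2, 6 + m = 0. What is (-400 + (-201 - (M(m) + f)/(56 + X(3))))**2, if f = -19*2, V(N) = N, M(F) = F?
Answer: 2483925921/6889 ≈ 3.6056e+5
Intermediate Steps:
m = -6 (m = -6 + 0 = -6)
X(b) = b**3 (X(b) = b*b**2 = b**3)
f = -38
(-400 + (-201 - (M(m) + f)/(56 + X(3))))**2 = (-400 + (-201 - (-6 - 38)/(56 + 3**3)))**2 = (-400 + (-201 - (-44)/(56 + 27)))**2 = (-400 + (-201 - (-44)/83))**2 = (-400 + (-201 - 1*(-44/83)))**2 = (-400 + (-201 + 44/83))**2 = (-400 - 16639/83)**2 = (-49839/83)**2 = 2483925921/6889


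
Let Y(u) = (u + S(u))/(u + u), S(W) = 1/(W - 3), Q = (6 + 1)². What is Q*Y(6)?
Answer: 931/36 ≈ 25.861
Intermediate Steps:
Q = 49 (Q = 7² = 49)
S(W) = 1/(-3 + W)
Y(u) = (u + 1/(-3 + u))/(2*u) (Y(u) = (u + 1/(-3 + u))/(u + u) = (u + 1/(-3 + u))/((2*u)) = (u + 1/(-3 + u))*(1/(2*u)) = (u + 1/(-3 + u))/(2*u))
Q*Y(6) = 49*((½)*(1 + 6*(-3 + 6))/(6*(-3 + 6))) = 49*((½)*(⅙)*(1 + 6*3)/3) = 49*((½)*(⅙)*(⅓)*(1 + 18)) = 49*((½)*(⅙)*(⅓)*19) = 49*(19/36) = 931/36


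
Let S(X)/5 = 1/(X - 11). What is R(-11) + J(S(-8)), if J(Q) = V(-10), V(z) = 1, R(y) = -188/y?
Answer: 199/11 ≈ 18.091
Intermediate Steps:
S(X) = 5/(-11 + X) (S(X) = 5/(X - 11) = 5/(-11 + X))
J(Q) = 1
R(-11) + J(S(-8)) = -188/(-11) + 1 = -188*(-1/11) + 1 = 188/11 + 1 = 199/11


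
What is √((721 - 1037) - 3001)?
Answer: I*√3317 ≈ 57.593*I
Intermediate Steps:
√((721 - 1037) - 3001) = √(-316 - 3001) = √(-3317) = I*√3317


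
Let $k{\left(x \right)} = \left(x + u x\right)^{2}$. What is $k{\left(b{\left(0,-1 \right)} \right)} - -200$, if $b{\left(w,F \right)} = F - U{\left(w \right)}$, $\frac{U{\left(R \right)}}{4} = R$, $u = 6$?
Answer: $249$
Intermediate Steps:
$U{\left(R \right)} = 4 R$
$b{\left(w,F \right)} = F - 4 w$
$k{\left(x \right)} = 49 x^{2}$ ($k{\left(x \right)} = \left(x + 6 x\right)^{2} = \left(7 x\right)^{2} = 49 x^{2}$)
$k{\left(b{\left(0,-1 \right)} \right)} - -200 = 49 \left(-1 - 0\right)^{2} - -200 = 49 \left(-1 + 0\right)^{2} + 200 = 49 \left(-1\right)^{2} + 200 = 49 \cdot 1 + 200 = 49 + 200 = 249$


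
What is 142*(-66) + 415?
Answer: -8957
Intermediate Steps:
142*(-66) + 415 = -9372 + 415 = -8957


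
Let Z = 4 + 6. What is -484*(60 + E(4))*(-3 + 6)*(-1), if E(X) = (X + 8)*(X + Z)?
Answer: 331056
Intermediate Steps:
Z = 10
E(X) = (8 + X)*(10 + X) (E(X) = (X + 8)*(X + 10) = (8 + X)*(10 + X))
-484*(60 + E(4))*(-3 + 6)*(-1) = -484*(60 + (80 + 4**2 + 18*4))*(-3 + 6)*(-1) = -484*(60 + (80 + 16 + 72))*3*(-1) = -484*(60 + 168)*(-3) = -110352*(-3) = -484*(-684) = 331056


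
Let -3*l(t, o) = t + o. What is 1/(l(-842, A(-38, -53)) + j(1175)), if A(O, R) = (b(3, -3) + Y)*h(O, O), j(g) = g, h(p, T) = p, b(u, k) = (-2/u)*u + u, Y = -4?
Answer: 3/4253 ≈ 0.00070538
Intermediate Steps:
b(u, k) = -2 + u
A(O, R) = -3*O (A(O, R) = ((-2 + 3) - 4)*O = (1 - 4)*O = -3*O)
l(t, o) = -o/3 - t/3 (l(t, o) = -(t + o)/3 = -(o + t)/3 = -o/3 - t/3)
1/(l(-842, A(-38, -53)) + j(1175)) = 1/((-(-1)*(-38) - 1/3*(-842)) + 1175) = 1/((-1/3*114 + 842/3) + 1175) = 1/((-38 + 842/3) + 1175) = 1/(728/3 + 1175) = 1/(4253/3) = 3/4253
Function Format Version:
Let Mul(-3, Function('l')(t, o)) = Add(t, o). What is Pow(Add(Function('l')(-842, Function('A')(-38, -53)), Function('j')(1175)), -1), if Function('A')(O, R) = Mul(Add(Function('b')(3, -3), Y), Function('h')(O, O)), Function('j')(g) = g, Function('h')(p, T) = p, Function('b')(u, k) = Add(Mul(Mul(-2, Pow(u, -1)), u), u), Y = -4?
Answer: Rational(3, 4253) ≈ 0.00070538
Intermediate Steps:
Function('b')(u, k) = Add(-2, u)
Function('A')(O, R) = Mul(-3, O) (Function('A')(O, R) = Mul(Add(Add(-2, 3), -4), O) = Mul(Add(1, -4), O) = Mul(-3, O))
Function('l')(t, o) = Add(Mul(Rational(-1, 3), o), Mul(Rational(-1, 3), t)) (Function('l')(t, o) = Mul(Rational(-1, 3), Add(t, o)) = Mul(Rational(-1, 3), Add(o, t)) = Add(Mul(Rational(-1, 3), o), Mul(Rational(-1, 3), t)))
Pow(Add(Function('l')(-842, Function('A')(-38, -53)), Function('j')(1175)), -1) = Pow(Add(Add(Mul(Rational(-1, 3), Mul(-3, -38)), Mul(Rational(-1, 3), -842)), 1175), -1) = Pow(Add(Add(Mul(Rational(-1, 3), 114), Rational(842, 3)), 1175), -1) = Pow(Add(Add(-38, Rational(842, 3)), 1175), -1) = Pow(Add(Rational(728, 3), 1175), -1) = Pow(Rational(4253, 3), -1) = Rational(3, 4253)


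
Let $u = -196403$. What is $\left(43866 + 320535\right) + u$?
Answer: $167998$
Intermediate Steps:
$\left(43866 + 320535\right) + u = \left(43866 + 320535\right) - 196403 = 364401 - 196403 = 167998$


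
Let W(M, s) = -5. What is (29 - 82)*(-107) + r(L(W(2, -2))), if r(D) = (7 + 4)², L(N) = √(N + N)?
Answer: 5792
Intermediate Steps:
L(N) = √2*√N (L(N) = √(2*N) = √2*√N)
r(D) = 121 (r(D) = 11² = 121)
(29 - 82)*(-107) + r(L(W(2, -2))) = (29 - 82)*(-107) + 121 = -53*(-107) + 121 = 5671 + 121 = 5792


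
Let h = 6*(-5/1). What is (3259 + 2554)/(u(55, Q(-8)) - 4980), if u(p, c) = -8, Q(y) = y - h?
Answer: -5813/4988 ≈ -1.1654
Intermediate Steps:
h = -30 (h = 6*(-5*1) = 6*(-5) = -30)
Q(y) = 30 + y (Q(y) = y - 1*(-30) = y + 30 = 30 + y)
(3259 + 2554)/(u(55, Q(-8)) - 4980) = (3259 + 2554)/(-8 - 4980) = 5813/(-4988) = 5813*(-1/4988) = -5813/4988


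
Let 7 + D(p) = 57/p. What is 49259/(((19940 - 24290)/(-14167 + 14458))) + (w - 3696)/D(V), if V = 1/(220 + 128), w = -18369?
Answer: -94777395217/28752050 ≈ -3296.4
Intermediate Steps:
V = 1/348 ≈ 0.0028736
D(p) = -7 + 57/p
49259/(((19940 - 24290)/(-14167 + 14458))) + (w - 3696)/D(V) = 49259/(((19940 - 24290)/(-14167 + 14458))) + (-18369 - 3696)/(-7 + 57/(1/348)) = 49259/((-4350/291)) - 22065/(-7 + 57*348) = 49259/((-4350*1/291)) - 22065/(-7 + 19836) = 49259/(-1450/97) - 22065/19829 = 49259*(-97/1450) - 22065*1/19829 = -4778123/1450 - 22065/19829 = -94777395217/28752050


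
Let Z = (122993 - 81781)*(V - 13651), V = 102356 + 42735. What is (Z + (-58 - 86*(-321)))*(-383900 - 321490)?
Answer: -3821050247542920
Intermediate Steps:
V = 145091
Z = 5416905280 (Z = (122993 - 81781)*(145091 - 13651) = 41212*131440 = 5416905280)
(Z + (-58 - 86*(-321)))*(-383900 - 321490) = (5416905280 + (-58 - 86*(-321)))*(-383900 - 321490) = (5416905280 + (-58 + 27606))*(-705390) = (5416905280 + 27548)*(-705390) = 5416932828*(-705390) = -3821050247542920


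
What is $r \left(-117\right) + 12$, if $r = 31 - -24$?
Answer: $-6423$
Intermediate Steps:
$r = 55$ ($r = 31 + 24 = 55$)
$r \left(-117\right) + 12 = 55 \left(-117\right) + 12 = -6435 + 12 = -6423$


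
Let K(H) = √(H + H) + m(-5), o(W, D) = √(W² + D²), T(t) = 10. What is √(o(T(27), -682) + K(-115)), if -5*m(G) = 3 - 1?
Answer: √(-10 + 50*√116306 + 25*I*√230)/5 ≈ 26.111 + 0.29041*I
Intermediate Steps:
o(W, D) = √(D² + W²)
m(G) = -⅖ (m(G) = -(3 - 1)/5 = -⅕*2 = -⅖)
K(H) = -⅖ + √2*√H (K(H) = √(H + H) - ⅖ = √(2*H) - ⅖ = √2*√H - ⅖ = -⅖ + √2*√H)
√(o(T(27), -682) + K(-115)) = √(√((-682)² + 10²) + (-⅖ + √2*√(-115))) = √(√(465124 + 100) + (-⅖ + √2*(I*√115))) = √(√465224 + (-⅖ + I*√230)) = √(2*√116306 + (-⅖ + I*√230)) = √(-⅖ + 2*√116306 + I*√230)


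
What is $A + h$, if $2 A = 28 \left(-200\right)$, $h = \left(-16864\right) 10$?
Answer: $-171440$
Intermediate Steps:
$h = -168640$
$A = -2800$ ($A = \frac{28 \left(-200\right)}{2} = \frac{1}{2} \left(-5600\right) = -2800$)
$A + h = -2800 - 168640 = -171440$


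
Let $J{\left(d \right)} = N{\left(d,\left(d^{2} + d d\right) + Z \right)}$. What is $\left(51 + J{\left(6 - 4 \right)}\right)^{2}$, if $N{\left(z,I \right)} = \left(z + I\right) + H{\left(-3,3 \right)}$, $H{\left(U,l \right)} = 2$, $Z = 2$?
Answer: $4225$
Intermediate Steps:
$N{\left(z,I \right)} = 2 + I + z$ ($N{\left(z,I \right)} = \left(z + I\right) + 2 = \left(I + z\right) + 2 = 2 + I + z$)
$J{\left(d \right)} = 4 + d + 2 d^{2}$ ($J{\left(d \right)} = 2 + \left(\left(d^{2} + d d\right) + 2\right) + d = 2 + \left(\left(d^{2} + d^{2}\right) + 2\right) + d = 2 + \left(2 d^{2} + 2\right) + d = 2 + \left(2 + 2 d^{2}\right) + d = 4 + d + 2 d^{2}$)
$\left(51 + J{\left(6 - 4 \right)}\right)^{2} = \left(51 + \left(4 + \left(6 - 4\right) + 2 \left(6 - 4\right)^{2}\right)\right)^{2} = \left(51 + \left(4 + 2 + 2 \cdot 2^{2}\right)\right)^{2} = \left(51 + \left(4 + 2 + 2 \cdot 4\right)\right)^{2} = \left(51 + \left(4 + 2 + 8\right)\right)^{2} = \left(51 + 14\right)^{2} = 65^{2} = 4225$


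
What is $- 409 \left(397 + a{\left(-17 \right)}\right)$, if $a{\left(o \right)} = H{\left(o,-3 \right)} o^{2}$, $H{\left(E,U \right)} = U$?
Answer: $192230$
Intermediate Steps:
$a{\left(o \right)} = - 3 o^{2}$
$- 409 \left(397 + a{\left(-17 \right)}\right) = - 409 \left(397 - 3 \left(-17\right)^{2}\right) = - 409 \left(397 - 867\right) = \left(-409\right) \left(-470\right) = 192230$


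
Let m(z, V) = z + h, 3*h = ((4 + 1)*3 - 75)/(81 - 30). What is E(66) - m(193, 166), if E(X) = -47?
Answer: -12220/51 ≈ -239.61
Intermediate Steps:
h = -20/51 (h = (((4 + 1)*3 - 75)/(81 - 30))/3 = ((5*3 - 75)/51)/3 = ((15 - 75)*(1/51))/3 = (-60*1/51)/3 = (⅓)*(-20/17) = -20/51 ≈ -0.39216)
m(z, V) = -20/51 + z (m(z, V) = z - 20/51 = -20/51 + z)
E(66) - m(193, 166) = -47 - (-20/51 + 193) = -47 - 1*9823/51 = -47 - 9823/51 = -12220/51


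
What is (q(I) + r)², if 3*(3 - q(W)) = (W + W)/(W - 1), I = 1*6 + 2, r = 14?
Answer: 116281/441 ≈ 263.68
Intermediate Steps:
I = 8 (I = 6 + 2 = 8)
q(W) = 3 - 2*W/(3*(-1 + W)) (q(W) = 3 - (W + W)/(3*(W - 1)) = 3 - 2*W/(3*(-1 + W)))
(q(I) + r)² = ((-9 + 7*8)/(3*(-1 + 8)) + 14)² = ((⅓)*(-9 + 56)/7 + 14)² = ((⅓)*(⅐)*47 + 14)² = (47/21 + 14)² = (341/21)² = 116281/441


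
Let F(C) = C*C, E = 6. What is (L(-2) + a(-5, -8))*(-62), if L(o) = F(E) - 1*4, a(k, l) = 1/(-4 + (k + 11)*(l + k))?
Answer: -81313/41 ≈ -1983.2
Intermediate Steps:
a(k, l) = 1/(-4 + (11 + k)*(k + l))
F(C) = C²
L(o) = 32 (L(o) = 6² - 1*4 = 36 - 4 = 32)
(L(-2) + a(-5, -8))*(-62) = (32 + 1/(-4 + (-5)² + 11*(-5) + 11*(-8) - 5*(-8)))*(-62) = (32 + 1/(-4 + 25 - 55 - 88 + 40))*(-62) = (32 + 1/(-82))*(-62) = (32 - 1/82)*(-62) = (2623/82)*(-62) = -81313/41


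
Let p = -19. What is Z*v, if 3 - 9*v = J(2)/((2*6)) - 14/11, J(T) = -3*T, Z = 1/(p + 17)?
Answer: -35/132 ≈ -0.26515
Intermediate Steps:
Z = -½ (Z = 1/(-19 + 17) = 1/(-2) = -½ ≈ -0.50000)
v = 35/66 (v = ⅓ - ((-3*2)/((2*6)) - 14/11)/9 = ⅓ - (-6/12 - 14*1/11)/9 = ⅓ - (-6*1/12 - 14/11)/9 = ⅓ - (-½ - 14/11)/9 = ⅓ - ⅑*(-39/22) = ⅓ + 13/66 = 35/66 ≈ 0.53030)
Z*v = -½*35/66 = -35/132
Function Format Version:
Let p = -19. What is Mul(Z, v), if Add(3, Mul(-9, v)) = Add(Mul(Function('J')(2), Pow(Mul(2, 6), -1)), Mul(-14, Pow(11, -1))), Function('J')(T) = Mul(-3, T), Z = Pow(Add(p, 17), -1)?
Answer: Rational(-35, 132) ≈ -0.26515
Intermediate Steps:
Z = Rational(-1, 2) (Z = Pow(Add(-19, 17), -1) = Pow(-2, -1) = Rational(-1, 2) ≈ -0.50000)
v = Rational(35, 66) (v = Add(Rational(1, 3), Mul(Rational(-1, 9), Add(Mul(Mul(-3, 2), Pow(Mul(2, 6), -1)), Mul(-14, Pow(11, -1))))) = Add(Rational(1, 3), Mul(Rational(-1, 9), Add(Mul(-6, Pow(12, -1)), Mul(-14, Rational(1, 11))))) = Add(Rational(1, 3), Mul(Rational(-1, 9), Add(Mul(-6, Rational(1, 12)), Rational(-14, 11)))) = Add(Rational(1, 3), Mul(Rational(-1, 9), Add(Rational(-1, 2), Rational(-14, 11)))) = Add(Rational(1, 3), Mul(Rational(-1, 9), Rational(-39, 22))) = Add(Rational(1, 3), Rational(13, 66)) = Rational(35, 66) ≈ 0.53030)
Mul(Z, v) = Mul(Rational(-1, 2), Rational(35, 66)) = Rational(-35, 132)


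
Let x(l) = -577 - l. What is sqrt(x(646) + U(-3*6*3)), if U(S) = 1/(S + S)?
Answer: I*sqrt(396255)/18 ≈ 34.972*I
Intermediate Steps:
U(S) = 1/(2*S)
sqrt(x(646) + U(-3*6*3)) = sqrt((-577 - 1*646) + 1/(2*((-3*6*3)))) = sqrt((-577 - 646) + 1/(2*((-18*3)))) = sqrt(-1223 + (1/2)/(-54)) = sqrt(-1223 + (1/2)*(-1/54)) = sqrt(-1223 - 1/108) = sqrt(-132085/108) = I*sqrt(396255)/18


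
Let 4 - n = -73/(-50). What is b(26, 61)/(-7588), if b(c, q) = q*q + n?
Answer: -687/1400 ≈ -0.49071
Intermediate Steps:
n = 127/50 (n = 4 - (-73)/(-50) = 4 - (-73)*(-1)/50 = 4 - 1*73/50 = 4 - 73/50 = 127/50 ≈ 2.5400)
b(c, q) = 127/50 + q**2 (b(c, q) = q*q + 127/50 = q**2 + 127/50 = 127/50 + q**2)
b(26, 61)/(-7588) = (127/50 + 61**2)/(-7588) = (127/50 + 3721)*(-1/7588) = (186177/50)*(-1/7588) = -687/1400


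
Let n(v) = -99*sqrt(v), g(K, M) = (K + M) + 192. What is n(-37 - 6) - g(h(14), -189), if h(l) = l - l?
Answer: -3 - 99*I*sqrt(43) ≈ -3.0 - 649.19*I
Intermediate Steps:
h(l) = 0
g(K, M) = 192 + K + M
n(-37 - 6) - g(h(14), -189) = -99*sqrt(-37 - 6) - (192 + 0 - 189) = -99*I*sqrt(43) - 1*3 = -99*I*sqrt(43) - 3 = -3 - 99*I*sqrt(43)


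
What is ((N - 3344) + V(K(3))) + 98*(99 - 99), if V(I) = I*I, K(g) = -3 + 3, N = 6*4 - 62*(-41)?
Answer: -778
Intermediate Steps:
N = 2566 (N = 24 + 2542 = 2566)
K(g) = 0
V(I) = I²
((N - 3344) + V(K(3))) + 98*(99 - 99) = ((2566 - 3344) + 0²) + 98*(99 - 99) = (-778 + 0) + 98*0 = -778 + 0 = -778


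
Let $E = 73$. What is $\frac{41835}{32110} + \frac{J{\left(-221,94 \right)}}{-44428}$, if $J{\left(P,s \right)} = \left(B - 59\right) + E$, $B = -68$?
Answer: $\frac{46509483}{35664577} \approx 1.3041$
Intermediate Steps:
$J{\left(P,s \right)} = -54$ ($J{\left(P,s \right)} = \left(-68 - 59\right) + 73 = -127 + 73 = -54$)
$\frac{41835}{32110} + \frac{J{\left(-221,94 \right)}}{-44428} = \frac{41835}{32110} - \frac{54}{-44428} = 41835 \cdot \frac{1}{32110} - - \frac{27}{22214} = \frac{8367}{6422} + \frac{27}{22214} = \frac{46509483}{35664577}$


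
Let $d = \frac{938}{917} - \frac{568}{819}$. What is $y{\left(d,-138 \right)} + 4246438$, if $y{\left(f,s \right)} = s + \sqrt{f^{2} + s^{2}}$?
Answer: $4246300 + \frac{2 \sqrt{54803847643042}}{107289} \approx 4.2464 \cdot 10^{6}$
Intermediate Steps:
$d = \frac{35338}{107289}$ ($d = 938 \cdot \frac{1}{917} - \frac{568}{819} = \frac{134}{131} - \frac{568}{819} = \frac{35338}{107289} \approx 0.32937$)
$y{\left(d,-138 \right)} + 4246438 = \left(-138 + \sqrt{\left(\frac{35338}{107289}\right)^{2} + \left(-138\right)^{2}}\right) + 4246438 = \left(-138 + \sqrt{\frac{1248774244}{11510929521} + 19044}\right) + 4246438 = \left(-138 + \sqrt{\frac{219215390572168}{11510929521}}\right) + 4246438 = \left(-138 + \frac{2 \sqrt{54803847643042}}{107289}\right) + 4246438 = 4246300 + \frac{2 \sqrt{54803847643042}}{107289}$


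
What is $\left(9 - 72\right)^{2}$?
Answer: $3969$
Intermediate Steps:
$\left(9 - 72\right)^{2} = \left(-63\right)^{2} = 3969$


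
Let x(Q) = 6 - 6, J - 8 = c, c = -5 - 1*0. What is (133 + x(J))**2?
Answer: 17689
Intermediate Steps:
c = -5 (c = -5 + 0 = -5)
J = 3 (J = 8 - 5 = 3)
x(Q) = 0
(133 + x(J))**2 = (133 + 0)**2 = 133**2 = 17689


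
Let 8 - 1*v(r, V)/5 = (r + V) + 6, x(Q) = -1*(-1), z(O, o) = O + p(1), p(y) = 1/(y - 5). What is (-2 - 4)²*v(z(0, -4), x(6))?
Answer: 225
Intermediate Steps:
p(y) = 1/(-5 + y)
z(O, o) = -¼ + O (z(O, o) = O + 1/(-5 + 1) = O + 1/(-4) = O - ¼ = -¼ + O)
x(Q) = 1
v(r, V) = 10 - 5*V - 5*r (v(r, V) = 40 - 5*((r + V) + 6) = 40 - 5*((V + r) + 6) = 40 - 5*(6 + V + r) = 40 + (-30 - 5*V - 5*r) = 10 - 5*V - 5*r)
(-2 - 4)²*v(z(0, -4), x(6)) = (-2 - 4)²*(10 - 5*1 - 5*(-¼ + 0)) = (-6)²*(10 - 5 - 5*(-¼)) = 36*(10 - 5 + 5/4) = 36*(25/4) = 225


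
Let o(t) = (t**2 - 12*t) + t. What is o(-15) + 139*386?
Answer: 54044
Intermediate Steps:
o(t) = t**2 - 11*t
o(-15) + 139*386 = -15*(-11 - 15) + 139*386 = -15*(-26) + 53654 = 390 + 53654 = 54044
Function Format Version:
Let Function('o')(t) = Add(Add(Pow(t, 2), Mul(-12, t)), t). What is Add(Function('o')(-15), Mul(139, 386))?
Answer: 54044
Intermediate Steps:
Function('o')(t) = Add(Pow(t, 2), Mul(-11, t))
Add(Function('o')(-15), Mul(139, 386)) = Add(Mul(-15, Add(-11, -15)), Mul(139, 386)) = Add(Mul(-15, -26), 53654) = Add(390, 53654) = 54044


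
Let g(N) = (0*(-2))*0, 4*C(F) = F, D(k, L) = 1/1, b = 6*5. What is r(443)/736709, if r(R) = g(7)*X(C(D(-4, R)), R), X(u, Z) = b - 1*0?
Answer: 0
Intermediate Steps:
b = 30
D(k, L) = 1
C(F) = F/4
X(u, Z) = 30 (X(u, Z) = 30 - 1*0 = 30 + 0 = 30)
g(N) = 0 (g(N) = 0*0 = 0)
r(R) = 0 (r(R) = 0*30 = 0)
r(443)/736709 = 0/736709 = 0*(1/736709) = 0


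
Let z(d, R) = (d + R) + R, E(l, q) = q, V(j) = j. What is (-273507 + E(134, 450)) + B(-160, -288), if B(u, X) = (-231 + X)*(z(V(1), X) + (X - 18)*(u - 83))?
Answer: -38566434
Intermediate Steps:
z(d, R) = d + 2*R (z(d, R) = (R + d) + R = d + 2*R)
B(u, X) = (-231 + X)*(1 + 2*X + (-83 + u)*(-18 + X)) (B(u, X) = (-231 + X)*((1 + 2*X) + (X - 18)*(u - 83)) = (-231 + X)*((1 + 2*X) + (-18 + X)*(-83 + u)) = (-231 + X)*((1 + 2*X) + (-83 + u)*(-18 + X)) = (-231 + X)*(1 + 2*X + (-83 + u)*(-18 + X)))
(-273507 + E(134, 450)) + B(-160, -288) = (-273507 + 450) + (-345345 - 81*(-288)**2 + 4158*(-160) + 20206*(-288) - 160*(-288)**2 - 249*(-288)*(-160)) = -273057 + (-345345 - 81*82944 - 665280 - 5819328 - 160*82944 - 11473920) = -273057 + (-345345 - 6718464 - 665280 - 5819328 - 13271040 - 11473920) = -273057 - 38293377 = -38566434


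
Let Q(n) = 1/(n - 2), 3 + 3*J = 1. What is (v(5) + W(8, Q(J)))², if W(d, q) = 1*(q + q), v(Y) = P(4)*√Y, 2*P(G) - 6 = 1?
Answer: 989/16 - 21*√5/4 ≈ 50.073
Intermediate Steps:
J = -⅔ (J = -1 + (⅓)*1 = -1 + ⅓ = -⅔ ≈ -0.66667)
P(G) = 7/2 (P(G) = 3 + (½)*1 = 3 + ½ = 7/2)
Q(n) = 1/(-2 + n)
v(Y) = 7*√Y/2
W(d, q) = 2*q (W(d, q) = 1*(2*q) = 2*q)
(v(5) + W(8, Q(J)))² = (7*√5/2 + 2/(-2 - ⅔))² = (7*√5/2 + 2/(-8/3))² = (7*√5/2 + 2*(-3/8))² = (7*√5/2 - ¾)² = (-¾ + 7*√5/2)²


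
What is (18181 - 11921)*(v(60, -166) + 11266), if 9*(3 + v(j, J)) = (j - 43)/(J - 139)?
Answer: 38707981336/549 ≈ 7.0506e+7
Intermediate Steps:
v(j, J) = -3 + (-43 + j)/(9*(-139 + J)) (v(j, J) = -3 + ((j - 43)/(J - 139))/9 = -3 + ((-43 + j)/(-139 + J))/9 = -3 + (-43 + j)/(9*(-139 + J)))
(18181 - 11921)*(v(60, -166) + 11266) = (18181 - 11921)*((3710 + 60 - 27*(-166))/(9*(-139 - 166)) + 11266) = 6260*((⅑)*(3710 + 60 + 4482)/(-305) + 11266) = 6260*((⅑)*(-1/305)*8252 + 11266) = 6260*(-8252/2745 + 11266) = 6260*(30916918/2745) = 38707981336/549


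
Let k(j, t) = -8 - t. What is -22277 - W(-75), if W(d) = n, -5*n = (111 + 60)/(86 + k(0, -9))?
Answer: -3230108/145 ≈ -22277.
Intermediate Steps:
n = -57/145 (n = -(111 + 60)/(5*(86 + (-8 - 1*(-9)))) = -171/(5*(86 + (-8 + 9))) = -171/(5*(86 + 1)) = -171/(5*87) = -⅕*57/29 = -57/145 ≈ -0.39310)
W(d) = -57/145
-22277 - W(-75) = -22277 - 1*(-57/145) = -22277 + 57/145 = -3230108/145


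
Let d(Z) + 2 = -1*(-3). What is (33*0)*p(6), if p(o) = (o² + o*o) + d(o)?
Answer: 0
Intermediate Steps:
d(Z) = 1 (d(Z) = -2 - 1*(-3) = -2 + 3 = 1)
p(o) = 1 + 2*o² (p(o) = (o² + o*o) + 1 = (o² + o²) + 1 = 2*o² + 1 = 1 + 2*o²)
(33*0)*p(6) = (33*0)*(1 + 2*6²) = 0*(1 + 2*36) = 0*(1 + 72) = 0*73 = 0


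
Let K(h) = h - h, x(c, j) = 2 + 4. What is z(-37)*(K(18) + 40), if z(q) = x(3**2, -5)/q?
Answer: -240/37 ≈ -6.4865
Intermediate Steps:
x(c, j) = 6
K(h) = 0
z(q) = 6/q
z(-37)*(K(18) + 40) = (6/(-37))*(0 + 40) = (6*(-1/37))*40 = -6/37*40 = -240/37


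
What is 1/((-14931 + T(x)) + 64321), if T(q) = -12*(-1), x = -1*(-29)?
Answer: 1/49402 ≈ 2.0242e-5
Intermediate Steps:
x = 29
T(q) = 12
1/((-14931 + T(x)) + 64321) = 1/((-14931 + 12) + 64321) = 1/(-14919 + 64321) = 1/49402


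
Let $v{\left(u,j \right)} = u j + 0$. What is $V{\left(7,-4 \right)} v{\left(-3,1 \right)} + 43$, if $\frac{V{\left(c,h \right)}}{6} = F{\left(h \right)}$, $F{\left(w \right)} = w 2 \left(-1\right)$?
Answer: $-101$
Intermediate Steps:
$v{\left(u,j \right)} = j u$ ($v{\left(u,j \right)} = j u + 0 = j u$)
$F{\left(w \right)} = - 2 w$ ($F{\left(w \right)} = 2 w \left(-1\right) = - 2 w$)
$V{\left(c,h \right)} = - 12 h$ ($V{\left(c,h \right)} = 6 \left(- 2 h\right) = - 12 h$)
$V{\left(7,-4 \right)} v{\left(-3,1 \right)} + 43 = \left(-12\right) \left(-4\right) 1 \left(-3\right) + 43 = 48 \left(-3\right) + 43 = -144 + 43 = -101$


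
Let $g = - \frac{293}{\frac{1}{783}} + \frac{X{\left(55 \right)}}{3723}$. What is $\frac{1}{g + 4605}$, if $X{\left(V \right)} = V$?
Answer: $- \frac{3723}{836982467} \approx -4.4481 \cdot 10^{-6}$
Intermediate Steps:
$g = - \frac{854126882}{3723}$ ($g = - \frac{293}{\frac{1}{783}} + \frac{55}{3723} = - 293 \frac{1}{\frac{1}{783}} + 55 \cdot \frac{1}{3723} = \left(-293\right) 783 + \frac{55}{3723} = -229419 + \frac{55}{3723} = - \frac{854126882}{3723} \approx -2.2942 \cdot 10^{5}$)
$\frac{1}{g + 4605} = \frac{1}{- \frac{854126882}{3723} + 4605} = \frac{1}{- \frac{836982467}{3723}} = - \frac{3723}{836982467}$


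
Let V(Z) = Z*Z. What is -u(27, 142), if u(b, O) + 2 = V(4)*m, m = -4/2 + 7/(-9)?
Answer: 418/9 ≈ 46.444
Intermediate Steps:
V(Z) = Z**2
m = -25/9 (m = -4*1/2 + 7*(-1/9) = -2 - 7/9 = -25/9 ≈ -2.7778)
u(b, O) = -418/9 (u(b, O) = -2 + 4**2*(-25/9) = -2 + 16*(-25/9) = -2 - 400/9 = -418/9)
-u(27, 142) = -1*(-418/9) = 418/9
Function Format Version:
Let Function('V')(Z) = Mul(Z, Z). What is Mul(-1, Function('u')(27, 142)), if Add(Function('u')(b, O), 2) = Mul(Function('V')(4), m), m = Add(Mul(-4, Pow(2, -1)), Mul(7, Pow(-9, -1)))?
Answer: Rational(418, 9) ≈ 46.444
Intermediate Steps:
Function('V')(Z) = Pow(Z, 2)
m = Rational(-25, 9) (m = Add(Mul(-4, Rational(1, 2)), Mul(7, Rational(-1, 9))) = Add(-2, Rational(-7, 9)) = Rational(-25, 9) ≈ -2.7778)
Function('u')(b, O) = Rational(-418, 9) (Function('u')(b, O) = Add(-2, Mul(Pow(4, 2), Rational(-25, 9))) = Add(-2, Mul(16, Rational(-25, 9))) = Add(-2, Rational(-400, 9)) = Rational(-418, 9))
Mul(-1, Function('u')(27, 142)) = Mul(-1, Rational(-418, 9)) = Rational(418, 9)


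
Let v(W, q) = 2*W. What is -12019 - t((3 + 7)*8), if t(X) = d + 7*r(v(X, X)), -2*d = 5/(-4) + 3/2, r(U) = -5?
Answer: -95871/8 ≈ -11984.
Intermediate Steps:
d = -⅛ (d = -(5/(-4) + 3/2)/2 = -(5*(-¼) + 3*(½))/2 = -(-5/4 + 3/2)/2 = -½*¼ = -⅛ ≈ -0.12500)
t(X) = -281/8 (t(X) = -⅛ + 7*(-5) = -⅛ - 35 = -281/8)
-12019 - t((3 + 7)*8) = -12019 - 1*(-281/8) = -12019 + 281/8 = -95871/8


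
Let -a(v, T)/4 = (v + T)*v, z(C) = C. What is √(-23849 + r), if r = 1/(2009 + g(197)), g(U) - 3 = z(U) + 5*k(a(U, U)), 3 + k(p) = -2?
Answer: I*√28439073390/1092 ≈ 154.43*I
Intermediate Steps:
a(v, T) = -4*v*(T + v) (a(v, T) = -4*(v + T)*v = -4*(T + v)*v = -4*v*(T + v))
k(p) = -5 (k(p) = -3 - 2 = -5)
g(U) = -22 + U (g(U) = 3 + (U + 5*(-5)) = 3 + (U - 25) = 3 + (-25 + U) = -22 + U)
r = 1/2184 (r = 1/(2009 + (-22 + 197)) = 1/(2009 + 175) = 1/2184 ≈ 0.00045788)
√(-23849 + r) = √(-23849 + 1/2184) = √(-52086215/2184) = I*√28439073390/1092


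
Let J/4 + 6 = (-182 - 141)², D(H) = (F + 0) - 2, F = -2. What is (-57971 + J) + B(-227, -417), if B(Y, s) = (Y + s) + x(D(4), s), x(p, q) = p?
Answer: 358673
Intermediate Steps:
D(H) = -4 (D(H) = (-2 + 0) - 2 = -2 - 2 = -4)
B(Y, s) = -4 + Y + s (B(Y, s) = (Y + s) - 4 = -4 + Y + s)
J = 417292 (J = -24 + 4*(-182 - 141)² = -24 + 4*(-323)² = -24 + 4*104329 = -24 + 417316 = 417292)
(-57971 + J) + B(-227, -417) = (-57971 + 417292) + (-4 - 227 - 417) = 359321 - 648 = 358673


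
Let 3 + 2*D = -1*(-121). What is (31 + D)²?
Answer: 8100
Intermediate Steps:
D = 59 (D = -3/2 + (-1*(-121))/2 = -3/2 + (½)*121 = -3/2 + 121/2 = 59)
(31 + D)² = (31 + 59)² = 90² = 8100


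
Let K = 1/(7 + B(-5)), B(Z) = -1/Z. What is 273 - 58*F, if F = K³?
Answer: 6364919/23328 ≈ 272.84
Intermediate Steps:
K = 5/36 (K = 1/(7 - 1/(-5)) = 1/(7 - 1*(-⅕)) = 1/(7 + ⅕) = 1/(36/5) = 5/36 ≈ 0.13889)
F = 125/46656 (F = (5/36)³ = 125/46656 ≈ 0.0026792)
273 - 58*F = 273 - 58*125/46656 = 273 - 3625/23328 = 6364919/23328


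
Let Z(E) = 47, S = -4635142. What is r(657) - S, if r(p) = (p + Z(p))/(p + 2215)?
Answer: 1664016066/359 ≈ 4.6351e+6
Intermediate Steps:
r(p) = (47 + p)/(2215 + p) (r(p) = (p + 47)/(p + 2215) = (47 + p)/(2215 + p))
r(657) - S = (47 + 657)/(2215 + 657) - 1*(-4635142) = 704/2872 + 4635142 = (1/2872)*704 + 4635142 = 88/359 + 4635142 = 1664016066/359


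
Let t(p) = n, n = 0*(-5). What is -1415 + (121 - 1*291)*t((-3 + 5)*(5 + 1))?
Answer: -1415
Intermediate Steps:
n = 0
t(p) = 0
-1415 + (121 - 1*291)*t((-3 + 5)*(5 + 1)) = -1415 + (121 - 1*291)*0 = -1415 + (121 - 291)*0 = -1415 - 170*0 = -1415 + 0 = -1415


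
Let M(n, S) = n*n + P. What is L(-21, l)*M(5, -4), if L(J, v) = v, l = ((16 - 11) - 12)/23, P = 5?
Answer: -210/23 ≈ -9.1304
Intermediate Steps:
l = -7/23 (l = (5 - 12)*(1/23) = -7*1/23 = -7/23 ≈ -0.30435)
M(n, S) = 5 + n² (M(n, S) = n*n + 5 = n² + 5 = 5 + n²)
L(-21, l)*M(5, -4) = -7*(5 + 5²)/23 = -7*(5 + 25)/23 = -7/23*30 = -210/23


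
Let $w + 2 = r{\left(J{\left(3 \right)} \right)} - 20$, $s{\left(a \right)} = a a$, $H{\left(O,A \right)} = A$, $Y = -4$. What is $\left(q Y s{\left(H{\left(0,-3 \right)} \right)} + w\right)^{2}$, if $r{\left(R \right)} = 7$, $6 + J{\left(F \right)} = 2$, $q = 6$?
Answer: $53361$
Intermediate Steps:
$J{\left(F \right)} = -4$ ($J{\left(F \right)} = -6 + 2 = -4$)
$s{\left(a \right)} = a^{2}$
$w = -15$ ($w = -2 + \left(7 - 20\right) = -2 - 13 = -15$)
$\left(q Y s{\left(H{\left(0,-3 \right)} \right)} + w\right)^{2} = \left(6 \left(-4\right) \left(-3\right)^{2} - 15\right)^{2} = \left(\left(-24\right) 9 - 15\right)^{2} = \left(-216 - 15\right)^{2} = \left(-231\right)^{2} = 53361$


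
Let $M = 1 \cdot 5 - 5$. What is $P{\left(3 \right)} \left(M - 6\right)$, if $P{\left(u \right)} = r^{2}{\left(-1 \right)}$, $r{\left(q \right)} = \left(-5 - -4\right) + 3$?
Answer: $-24$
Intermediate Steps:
$r{\left(q \right)} = 2$ ($r{\left(q \right)} = \left(-5 + 4\right) + 3 = -1 + 3 = 2$)
$M = 0$ ($M = 5 - 5 = 0$)
$P{\left(u \right)} = 4$ ($P{\left(u \right)} = 2^{2} = 4$)
$P{\left(3 \right)} \left(M - 6\right) = 4 \left(0 - 6\right) = 4 \left(-6\right) = -24$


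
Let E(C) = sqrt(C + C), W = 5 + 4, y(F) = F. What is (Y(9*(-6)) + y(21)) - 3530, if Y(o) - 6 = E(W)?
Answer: -3503 + 3*sqrt(2) ≈ -3498.8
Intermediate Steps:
W = 9
E(C) = sqrt(2)*sqrt(C) (E(C) = sqrt(2*C) = sqrt(2)*sqrt(C))
Y(o) = 6 + 3*sqrt(2) (Y(o) = 6 + sqrt(2)*sqrt(9) = 6 + sqrt(2)*3 = 6 + 3*sqrt(2))
(Y(9*(-6)) + y(21)) - 3530 = ((6 + 3*sqrt(2)) + 21) - 3530 = (27 + 3*sqrt(2)) - 3530 = -3503 + 3*sqrt(2)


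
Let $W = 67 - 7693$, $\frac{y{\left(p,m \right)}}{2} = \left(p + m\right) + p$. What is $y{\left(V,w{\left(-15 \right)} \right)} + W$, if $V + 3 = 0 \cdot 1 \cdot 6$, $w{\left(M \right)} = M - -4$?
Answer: $-7660$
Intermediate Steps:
$w{\left(M \right)} = 4 + M$ ($w{\left(M \right)} = M + 4 = 4 + M$)
$V = -3$ ($V = -3 + 0 \cdot 1 \cdot 6 = -3 + 0 \cdot 6 = -3 + 0 = -3$)
$y{\left(p,m \right)} = 2 m + 4 p$ ($y{\left(p,m \right)} = 2 \left(\left(p + m\right) + p\right) = 2 \left(\left(m + p\right) + p\right) = 2 \left(m + 2 p\right) = 2 m + 4 p$)
$W = -7626$ ($W = 67 - 7693 = -7626$)
$y{\left(V,w{\left(-15 \right)} \right)} + W = \left(2 \left(4 - 15\right) + 4 \left(-3\right)\right) - 7626 = \left(2 \left(-11\right) - 12\right) - 7626 = \left(-22 - 12\right) - 7626 = -34 - 7626 = -7660$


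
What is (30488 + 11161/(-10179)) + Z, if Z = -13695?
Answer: 170924786/10179 ≈ 16792.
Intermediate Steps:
(30488 + 11161/(-10179)) + Z = (30488 + 11161/(-10179)) - 13695 = (30488 + 11161*(-1/10179)) - 13695 = (30488 - 11161/10179) - 13695 = 310326191/10179 - 13695 = 170924786/10179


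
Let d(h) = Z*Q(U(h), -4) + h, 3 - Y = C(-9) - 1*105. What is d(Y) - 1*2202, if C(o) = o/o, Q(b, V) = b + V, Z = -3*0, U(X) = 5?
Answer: -2095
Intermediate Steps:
Z = 0
Q(b, V) = V + b
C(o) = 1
Y = 107 (Y = 3 - (1 - 1*105) = 3 - (1 - 105) = 3 - 1*(-104) = 3 + 104 = 107)
d(h) = h (d(h) = 0*(-4 + 5) + h = 0*1 + h = 0 + h = h)
d(Y) - 1*2202 = 107 - 1*2202 = 107 - 2202 = -2095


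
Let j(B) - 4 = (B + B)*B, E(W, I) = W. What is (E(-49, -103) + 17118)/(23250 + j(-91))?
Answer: 17069/39816 ≈ 0.42870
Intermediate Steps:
j(B) = 4 + 2*B² (j(B) = 4 + (B + B)*B = 4 + (2*B)*B = 4 + 2*B²)
(E(-49, -103) + 17118)/(23250 + j(-91)) = (-49 + 17118)/(23250 + (4 + 2*(-91)²)) = 17069/(23250 + (4 + 2*8281)) = 17069/(23250 + (4 + 16562)) = 17069/(23250 + 16566) = 17069/39816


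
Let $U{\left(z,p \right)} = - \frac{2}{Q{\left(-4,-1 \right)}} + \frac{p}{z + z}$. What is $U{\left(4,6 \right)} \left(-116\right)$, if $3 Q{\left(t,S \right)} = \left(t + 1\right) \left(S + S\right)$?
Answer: $29$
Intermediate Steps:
$Q{\left(t,S \right)} = \frac{2 S \left(1 + t\right)}{3}$ ($Q{\left(t,S \right)} = \frac{\left(t + 1\right) \left(S + S\right)}{3} = \frac{\left(1 + t\right) 2 S}{3} = \frac{2 S \left(1 + t\right)}{3}$)
$U{\left(z,p \right)} = -1 + \frac{p}{2 z}$ ($U{\left(z,p \right)} = - \frac{2}{\frac{2}{3} \left(-1\right) \left(1 - 4\right)} + \frac{p}{z + z} = - \frac{2}{\frac{2}{3} \left(-1\right) \left(-3\right)} + \frac{p}{2 z} = - \frac{2}{2} + p \frac{1}{2 z} = \left(-2\right) \frac{1}{2} + \frac{p}{2 z} = -1 + \frac{p}{2 z}$)
$U{\left(4,6 \right)} \left(-116\right) = \frac{\frac{1}{2} \cdot 6 - 4}{4} \left(-116\right) = \frac{3 - 4}{4} \left(-116\right) = \frac{1}{4} \left(-1\right) \left(-116\right) = \left(- \frac{1}{4}\right) \left(-116\right) = 29$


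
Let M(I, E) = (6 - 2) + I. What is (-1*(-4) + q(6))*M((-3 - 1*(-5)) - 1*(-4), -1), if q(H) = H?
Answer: 100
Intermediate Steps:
M(I, E) = 4 + I
(-1*(-4) + q(6))*M((-3 - 1*(-5)) - 1*(-4), -1) = (-1*(-4) + 6)*(4 + ((-3 - 1*(-5)) - 1*(-4))) = (4 + 6)*(4 + ((-3 + 5) + 4)) = 10*(4 + (2 + 4)) = 10*(4 + 6) = 10*10 = 100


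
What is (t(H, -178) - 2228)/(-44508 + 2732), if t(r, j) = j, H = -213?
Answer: 1203/20888 ≈ 0.057593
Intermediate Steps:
(t(H, -178) - 2228)/(-44508 + 2732) = (-178 - 2228)/(-44508 + 2732) = -2406/(-41776) = -2406*(-1/41776) = 1203/20888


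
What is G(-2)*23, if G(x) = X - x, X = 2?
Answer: 92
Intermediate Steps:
G(x) = 2 - x
G(-2)*23 = (2 - 1*(-2))*23 = (2 + 2)*23 = 4*23 = 92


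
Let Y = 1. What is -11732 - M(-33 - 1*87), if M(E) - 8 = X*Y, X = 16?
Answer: -11756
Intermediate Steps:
M(E) = 24 (M(E) = 8 + 16*1 = 8 + 16 = 24)
-11732 - M(-33 - 1*87) = -11732 - 1*24 = -11732 - 24 = -11756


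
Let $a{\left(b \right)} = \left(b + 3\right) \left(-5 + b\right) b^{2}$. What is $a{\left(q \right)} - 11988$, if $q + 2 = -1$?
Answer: $-11988$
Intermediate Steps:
$q = -3$ ($q = -2 - 1 = -3$)
$a{\left(b \right)} = b^{2} \left(-5 + b\right) \left(3 + b\right)$ ($a{\left(b \right)} = \left(3 + b\right) \left(-5 + b\right) b^{2} = \left(-5 + b\right) \left(3 + b\right) b^{2} = b^{2} \left(-5 + b\right) \left(3 + b\right)$)
$a{\left(q \right)} - 11988 = \left(-3\right)^{2} \left(-15 + \left(-3\right)^{2} - -6\right) - 11988 = 9 \left(-15 + 9 + 6\right) - 11988 = 9 \cdot 0 - 11988 = 0 - 11988 = -11988$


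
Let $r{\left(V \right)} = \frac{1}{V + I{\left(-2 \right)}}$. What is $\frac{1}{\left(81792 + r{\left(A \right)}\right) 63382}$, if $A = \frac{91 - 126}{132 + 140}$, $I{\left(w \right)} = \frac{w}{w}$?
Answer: $\frac{237}{1228658548832} \approx 1.9289 \cdot 10^{-10}$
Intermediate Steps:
$I{\left(w \right)} = 1$
$A = - \frac{35}{272} \approx -0.12868$
$r{\left(V \right)} = \frac{1}{1 + V}$ ($r{\left(V \right)} = \frac{1}{V + 1} = \frac{1}{1 + V}$)
$\frac{1}{\left(81792 + r{\left(A \right)}\right) 63382} = \frac{1}{\left(81792 + \frac{1}{1 - \frac{35}{272}}\right) 63382} = \frac{1}{81792 + \frac{1}{\frac{237}{272}}} \cdot \frac{1}{63382} = \frac{1}{81792 + \frac{272}{237}} \cdot \frac{1}{63382} = \frac{1}{\frac{19384976}{237}} \cdot \frac{1}{63382} = \frac{237}{19384976} \cdot \frac{1}{63382} = \frac{237}{1228658548832}$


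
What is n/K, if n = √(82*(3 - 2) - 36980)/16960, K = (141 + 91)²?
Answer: I*√36898/912855040 ≈ 2.1043e-7*I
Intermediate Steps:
K = 53824 (K = 232² = 53824)
n = I*√36898/16960 (n = √(82*1 - 36980)*(1/16960) = √(82 - 36980)*(1/16960) = √(-36898)*(1/16960) = (I*√36898)*(1/16960) = I*√36898/16960 ≈ 0.011326*I)
n/K = (I*√36898/16960)/53824 = (I*√36898/16960)*(1/53824) = I*√36898/912855040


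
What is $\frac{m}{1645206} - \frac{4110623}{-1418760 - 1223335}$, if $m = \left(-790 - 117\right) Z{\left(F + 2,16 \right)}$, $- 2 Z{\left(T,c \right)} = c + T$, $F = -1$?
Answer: $\frac{13566381709481}{8693581093140} \approx 1.5605$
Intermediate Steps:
$Z{\left(T,c \right)} = - \frac{T}{2} - \frac{c}{2}$ ($Z{\left(T,c \right)} = - \frac{c + T}{2} = - \frac{T + c}{2} = - \frac{T}{2} - \frac{c}{2}$)
$m = \frac{15419}{2}$ ($m = \left(-790 - 117\right) \left(- \frac{-1 + 2}{2} - 8\right) = - 907 \left(\left(- \frac{1}{2}\right) 1 - 8\right) = - 907 \left(- \frac{1}{2} - 8\right) = \left(-907\right) \left(- \frac{17}{2}\right) = \frac{15419}{2} \approx 7709.5$)
$\frac{m}{1645206} - \frac{4110623}{-1418760 - 1223335} = \frac{15419}{2 \cdot 1645206} - \frac{4110623}{-1418760 - 1223335} = \frac{15419}{2} \cdot \frac{1}{1645206} - \frac{4110623}{-2642095} = \frac{15419}{3290412} - - \frac{4110623}{2642095} = \frac{15419}{3290412} + \frac{4110623}{2642095} = \frac{13566381709481}{8693581093140}$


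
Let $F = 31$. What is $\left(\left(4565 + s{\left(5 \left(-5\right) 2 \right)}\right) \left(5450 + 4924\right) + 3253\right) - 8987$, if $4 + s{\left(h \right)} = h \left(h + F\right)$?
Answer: $57165380$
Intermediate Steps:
$s{\left(h \right)} = -4 + h \left(31 + h\right)$ ($s{\left(h \right)} = -4 + h \left(h + 31\right) = -4 + h \left(31 + h\right)$)
$\left(\left(4565 + s{\left(5 \left(-5\right) 2 \right)}\right) \left(5450 + 4924\right) + 3253\right) - 8987 = \left(\left(4565 + \left(-4 + \left(5 \left(-5\right) 2\right)^{2} + 31 \cdot 5 \left(-5\right) 2\right)\right) \left(5450 + 4924\right) + 3253\right) - 8987 = \left(\left(4565 + \left(-4 + \left(\left(-25\right) 2\right)^{2} + 31 \left(\left(-25\right) 2\right)\right)\right) 10374 + 3253\right) - 8987 = \left(\left(4565 + \left(-4 + \left(-50\right)^{2} + 31 \left(-50\right)\right)\right) 10374 + 3253\right) - 8987 = \left(\left(4565 - -946\right) 10374 + 3253\right) - 8987 = \left(\left(4565 + 946\right) 10374 + 3253\right) - 8987 = \left(5511 \cdot 10374 + 3253\right) - 8987 = \left(57171114 + 3253\right) - 8987 = 57174367 - 8987 = 57165380$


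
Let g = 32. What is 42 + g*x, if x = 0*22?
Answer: 42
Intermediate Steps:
x = 0
42 + g*x = 42 + 32*0 = 42 + 0 = 42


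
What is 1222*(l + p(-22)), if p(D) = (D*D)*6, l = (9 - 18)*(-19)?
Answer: 3757650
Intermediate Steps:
l = 171 (l = -9*(-19) = 171)
p(D) = 6*D² (p(D) = D²*6 = 6*D²)
1222*(l + p(-22)) = 1222*(171 + 6*(-22)²) = 1222*(171 + 6*484) = 1222*(171 + 2904) = 1222*3075 = 3757650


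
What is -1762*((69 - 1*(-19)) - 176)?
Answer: 155056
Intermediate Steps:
-1762*((69 - 1*(-19)) - 176) = -1762*((69 + 19) - 176) = -1762*(88 - 176) = -1762*(-88) = 155056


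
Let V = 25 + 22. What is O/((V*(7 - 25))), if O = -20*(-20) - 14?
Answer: -193/423 ≈ -0.45626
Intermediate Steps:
V = 47
O = 386 (O = 400 - 14 = 386)
O/((V*(7 - 25))) = 386/((47*(7 - 25))) = 386/((47*(-18))) = 386/(-846) = 386*(-1/846) = -193/423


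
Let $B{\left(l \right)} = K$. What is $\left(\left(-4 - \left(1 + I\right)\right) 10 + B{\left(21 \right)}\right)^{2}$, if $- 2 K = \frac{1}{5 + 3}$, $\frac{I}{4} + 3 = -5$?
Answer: $\frac{18653761}{256} \approx 72866.0$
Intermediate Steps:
$I = -32$ ($I = -12 + 4 \left(-5\right) = -12 - 20 = -32$)
$K = - \frac{1}{16}$ ($K = - \frac{1}{2 \left(5 + 3\right)} = - \frac{1}{2 \cdot 8} = \left(- \frac{1}{2}\right) \frac{1}{8} = - \frac{1}{16} \approx -0.0625$)
$B{\left(l \right)} = - \frac{1}{16}$
$\left(\left(-4 - \left(1 + I\right)\right) 10 + B{\left(21 \right)}\right)^{2} = \left(\left(-4 - -31\right) 10 - \frac{1}{16}\right)^{2} = \left(\left(-4 + \left(-1 + 32\right)\right) 10 - \frac{1}{16}\right)^{2} = \left(\left(-4 + 31\right) 10 - \frac{1}{16}\right)^{2} = \left(27 \cdot 10 - \frac{1}{16}\right)^{2} = \left(270 - \frac{1}{16}\right)^{2} = \left(\frac{4319}{16}\right)^{2} = \frac{18653761}{256}$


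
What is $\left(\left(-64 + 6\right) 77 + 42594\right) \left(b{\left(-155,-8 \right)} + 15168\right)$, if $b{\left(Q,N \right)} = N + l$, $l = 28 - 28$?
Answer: $578020480$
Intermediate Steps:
$l = 0$ ($l = 28 - 28 = 0$)
$b{\left(Q,N \right)} = N$ ($b{\left(Q,N \right)} = N + 0 = N$)
$\left(\left(-64 + 6\right) 77 + 42594\right) \left(b{\left(-155,-8 \right)} + 15168\right) = \left(\left(-64 + 6\right) 77 + 42594\right) \left(-8 + 15168\right) = \left(\left(-58\right) 77 + 42594\right) 15160 = \left(-4466 + 42594\right) 15160 = 38128 \cdot 15160 = 578020480$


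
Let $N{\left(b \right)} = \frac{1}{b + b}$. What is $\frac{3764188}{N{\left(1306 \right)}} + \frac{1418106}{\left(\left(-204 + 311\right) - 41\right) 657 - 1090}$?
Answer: $\frac{207810400916669}{21136} \approx 9.8321 \cdot 10^{9}$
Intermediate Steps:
$N{\left(b \right)} = \frac{1}{2 b}$
$\frac{3764188}{N{\left(1306 \right)}} + \frac{1418106}{\left(\left(-204 + 311\right) - 41\right) 657 - 1090} = \frac{3764188}{\frac{1}{2} \cdot \frac{1}{1306}} + \frac{1418106}{\left(\left(-204 + 311\right) - 41\right) 657 - 1090} = \frac{3764188}{\frac{1}{2} \cdot \frac{1}{1306}} + \frac{1418106}{\left(107 - 41\right) 657 - 1090} = 3764188 \frac{1}{\frac{1}{2612}} + \frac{1418106}{66 \cdot 657 - 1090} = 3764188 \cdot 2612 + \frac{1418106}{43362 - 1090} = 9832059056 + \frac{1418106}{42272} = 9832059056 + 1418106 \cdot \frac{1}{42272} = 9832059056 + \frac{709053}{21136} = \frac{207810400916669}{21136}$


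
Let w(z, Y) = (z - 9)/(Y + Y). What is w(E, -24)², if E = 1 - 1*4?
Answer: 1/16 ≈ 0.062500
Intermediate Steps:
E = -3 (E = 1 - 4 = -3)
w(z, Y) = (-9 + z)/(2*Y) (w(z, Y) = (-9 + z)/((2*Y)) = (-9 + z)*(1/(2*Y)) = (-9 + z)/(2*Y))
w(E, -24)² = ((½)*(-9 - 3)/(-24))² = ((½)*(-1/24)*(-12))² = (¼)² = 1/16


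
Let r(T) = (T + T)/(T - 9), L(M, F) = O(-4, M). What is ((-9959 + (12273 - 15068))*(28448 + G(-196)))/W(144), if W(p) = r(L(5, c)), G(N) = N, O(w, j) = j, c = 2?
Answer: 720652016/5 ≈ 1.4413e+8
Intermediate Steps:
L(M, F) = M
r(T) = 2*T/(-9 + T) (r(T) = (2*T)/(-9 + T) = 2*T/(-9 + T))
W(p) = -5/2 (W(p) = 2*5/(-9 + 5) = 2*5/(-4) = 2*5*(-¼) = -5/2)
((-9959 + (12273 - 15068))*(28448 + G(-196)))/W(144) = ((-9959 + (12273 - 15068))*(28448 - 196))/(-5/2) = ((-9959 - 2795)*28252)*(-⅖) = -12754*28252*(-⅖) = -360326008*(-⅖) = 720652016/5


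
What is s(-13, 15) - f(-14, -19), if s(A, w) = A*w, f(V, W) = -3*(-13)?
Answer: -234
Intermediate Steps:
f(V, W) = 39
s(-13, 15) - f(-14, -19) = -13*15 - 1*39 = -195 - 39 = -234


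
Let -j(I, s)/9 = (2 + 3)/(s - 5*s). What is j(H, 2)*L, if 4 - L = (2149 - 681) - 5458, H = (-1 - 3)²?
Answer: 89865/4 ≈ 22466.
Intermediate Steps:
H = 16 (H = (-4)² = 16)
L = 3994 (L = 4 - ((2149 - 681) - 5458) = 4 - (1468 - 5458) = 4 - 1*(-3990) = 4 + 3990 = 3994)
j(I, s) = 45/(4*s) (j(I, s) = -9*(2 + 3)/(s - 5*s) = -45/((-4*s)) = -45*(-1/(4*s)) = -(-45)/(4*s) = 45/(4*s))
j(H, 2)*L = ((45/4)/2)*3994 = ((45/4)*(½))*3994 = (45/8)*3994 = 89865/4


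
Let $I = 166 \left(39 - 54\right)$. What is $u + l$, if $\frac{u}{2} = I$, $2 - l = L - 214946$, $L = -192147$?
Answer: $402115$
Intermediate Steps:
$l = 407095$ ($l = 2 - \left(-192147 - 214946\right) = 2 - -407093 = 2 + 407093 = 407095$)
$I = -2490$ ($I = 166 \left(-15\right) = -2490$)
$u = -4980$ ($u = 2 \left(-2490\right) = -4980$)
$u + l = -4980 + 407095 = 402115$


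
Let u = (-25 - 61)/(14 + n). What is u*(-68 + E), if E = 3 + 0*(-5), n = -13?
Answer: 5590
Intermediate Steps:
u = -86 (u = (-25 - 61)/(14 - 13) = -86/1 = -86*1 = -86)
E = 3 (E = 3 + 0 = 3)
u*(-68 + E) = -86*(-68 + 3) = -86*(-65) = 5590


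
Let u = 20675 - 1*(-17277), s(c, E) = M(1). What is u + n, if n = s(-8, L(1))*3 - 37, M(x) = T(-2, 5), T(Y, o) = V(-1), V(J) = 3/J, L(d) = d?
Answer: 37906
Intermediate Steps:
T(Y, o) = -3 (T(Y, o) = 3/(-1) = 3*(-1) = -3)
M(x) = -3
s(c, E) = -3
u = 37952 (u = 20675 + 17277 = 37952)
n = -46 (n = -3*3 - 37 = -9 - 37 = -46)
u + n = 37952 - 46 = 37906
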